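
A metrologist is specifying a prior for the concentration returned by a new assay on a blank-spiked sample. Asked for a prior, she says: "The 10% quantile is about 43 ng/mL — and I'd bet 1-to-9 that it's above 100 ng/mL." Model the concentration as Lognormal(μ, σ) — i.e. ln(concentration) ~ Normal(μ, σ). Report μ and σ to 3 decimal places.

If T ~ Lognormal(μ,σ) then ln T ~ Normal(μ,σ), so the p-quantile of ln T is μ + z_p·σ.
ln(43) = 3.761 and ln(100) = 4.605; z_{0.1} = -1.282, z_{0.9} = 1.282.
σ = (4.605 − 3.761)/(1.282 − (-1.282)) = 0.329.
μ = 3.761 − (-1.282)·0.329 = 4.183.

μ ≈ 4.183, σ ≈ 0.329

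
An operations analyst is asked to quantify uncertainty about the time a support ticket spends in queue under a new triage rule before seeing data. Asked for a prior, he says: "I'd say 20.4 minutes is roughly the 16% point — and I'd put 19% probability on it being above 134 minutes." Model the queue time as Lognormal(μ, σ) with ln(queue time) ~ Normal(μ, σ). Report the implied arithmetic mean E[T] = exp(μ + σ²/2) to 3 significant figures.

E[T] ≈ 91.9 minutes

If T ~ Lognormal(μ,σ) then ln T ~ Normal(μ,σ), so the p-quantile of ln T is μ + z_p·σ.
ln(20.4) = 3.016 and ln(134) = 4.898; z_{0.16} = -0.9945, z_{0.81} = 0.8779.
σ = (4.898 − 3.016)/(0.8779 − (-0.9945)) = 1.005.
μ = 3.016 − (-0.9945)·1.005 = 4.015.
E[T] = exp(μ + σ²/2) = exp(4.015 + 0.5053) = 91.9 minutes.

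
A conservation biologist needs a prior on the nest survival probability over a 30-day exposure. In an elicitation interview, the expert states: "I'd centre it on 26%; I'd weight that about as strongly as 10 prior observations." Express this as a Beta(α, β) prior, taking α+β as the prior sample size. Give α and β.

Under the effective-sample-size interpretation, Beta(α, β) has prior mean α/(α+β) and prior sample size α+β.
So α+β = 10 and α/(α+β) = 0.26, giving α = 0.26·10 = 2.6 and β = 10 − 2.6 = 7.4.

α = 2.6, β = 7.4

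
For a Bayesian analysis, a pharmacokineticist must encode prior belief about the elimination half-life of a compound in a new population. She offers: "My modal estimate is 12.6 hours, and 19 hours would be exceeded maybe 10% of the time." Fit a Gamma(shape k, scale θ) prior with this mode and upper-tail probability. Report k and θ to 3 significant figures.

Gamma(k,θ) with k>1 has mode (k−1)θ, so θ = 12.6/(k−1).
Need P(X < 19) = 0.9 with θ tied to k this way. Start at k = 2, θ = 12.6: P(X<19) ≈ 0.445.
Too low — raise k to concentrate. Iterating converges to k ≈ 12.
Then θ = 12.6/(12−1) ≈ 1.14.

k ≈ 12, θ ≈ 1.14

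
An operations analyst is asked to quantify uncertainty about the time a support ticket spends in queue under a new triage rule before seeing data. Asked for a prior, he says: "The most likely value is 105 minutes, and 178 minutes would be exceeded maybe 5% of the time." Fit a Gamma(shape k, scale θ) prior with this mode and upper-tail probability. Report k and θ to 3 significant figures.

Gamma(k,θ) with k>1 has mode (k−1)θ, so θ = 105/(k−1).
Need P(X < 178) = 0.95 with θ tied to k this way. Start at k = 2, θ = 105: P(X<178) ≈ 0.505.
Too low — raise k to concentrate. Iterating converges to k ≈ 11.
Then θ = 105/(11−1) ≈ 10.5.

k ≈ 11, θ ≈ 10.5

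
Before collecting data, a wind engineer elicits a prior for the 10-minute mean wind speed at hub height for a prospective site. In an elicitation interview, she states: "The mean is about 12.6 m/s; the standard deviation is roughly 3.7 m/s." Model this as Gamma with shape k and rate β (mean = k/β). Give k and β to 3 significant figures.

k ≈ 11.6, β ≈ 0.92

For Gamma(k, rate β): mean = k/β, variance = k/β², so CV = 1/√k.
CV = SD/mean = 3.7/12.6 = 0.2937, hence k = 1/CV² = 11.6.
Then β = k/mean = 11.6/12.6 = 0.92.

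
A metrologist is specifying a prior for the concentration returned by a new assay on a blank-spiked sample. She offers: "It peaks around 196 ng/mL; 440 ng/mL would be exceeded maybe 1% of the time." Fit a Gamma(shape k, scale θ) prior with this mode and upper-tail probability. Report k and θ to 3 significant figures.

Gamma(k,θ) with k>1 has mode (k−1)θ, so θ = 196/(k−1).
Need P(X < 440) = 0.99 with θ tied to k this way. Start at k = 2, θ = 196: P(X<440) ≈ 0.656.
Too low — raise k to concentrate. Iterating converges to k ≈ 8.34.
Then θ = 196/(8.34−1) ≈ 26.7.

k ≈ 8.34, θ ≈ 26.7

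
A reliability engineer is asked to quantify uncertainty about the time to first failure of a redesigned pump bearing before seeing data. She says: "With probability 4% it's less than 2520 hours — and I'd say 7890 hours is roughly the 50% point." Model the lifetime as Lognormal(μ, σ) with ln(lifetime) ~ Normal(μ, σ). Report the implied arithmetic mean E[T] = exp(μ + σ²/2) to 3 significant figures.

E[T] ≈ 9760 hours

If T ~ Lognormal(μ,σ) then ln T ~ Normal(μ,σ), so the p-quantile of ln T is μ + z_p·σ.
ln(2520) = 7.832 and ln(7890) = 8.973; z_{0.04} = -1.751, z_{0.5} = 0.
σ = (8.973 − 7.832)/(0 − (-1.751)) = 0.652.
μ = 7.832 − (-1.751)·0.652 = 8.973.
E[T] = exp(μ + σ²/2) = exp(8.973 + 0.2125) = 9760 hours.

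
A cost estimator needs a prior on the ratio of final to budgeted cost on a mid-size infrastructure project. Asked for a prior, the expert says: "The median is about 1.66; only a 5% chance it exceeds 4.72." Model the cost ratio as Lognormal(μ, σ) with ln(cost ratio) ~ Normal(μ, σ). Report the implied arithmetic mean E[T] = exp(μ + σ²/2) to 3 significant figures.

E[T] ≈ 2.03

If T ~ Lognormal(μ,σ) then ln T ~ Normal(μ,σ), so the p-quantile of ln T is μ + z_p·σ.
ln(1.66) = 0.5068 and ln(4.72) = 1.552; z_{0.5} = 0, z_{0.95} = 1.645.
σ = (1.552 − 0.5068)/(1.645 − (0)) = 0.635.
μ = 0.5068 − (0)·0.635 = 0.507.
E[T] = exp(μ + σ²/2) = exp(0.507 + 0.2018) = 2.03.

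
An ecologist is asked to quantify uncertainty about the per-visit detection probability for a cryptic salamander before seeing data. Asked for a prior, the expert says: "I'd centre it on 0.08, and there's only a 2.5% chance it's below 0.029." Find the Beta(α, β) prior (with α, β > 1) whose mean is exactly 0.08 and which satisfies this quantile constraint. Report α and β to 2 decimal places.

α ≈ 5.58, β ≈ 64.21

With mean 0.08 fixed, write α = 0.08s, β = 0.92s where s = α+β.
Need P(θ < 0.029) = 0.025 under Beta(0.08s, 0.92s). Normal approximation: (q−m)/√(m(1−m)/s) ≈ z_{0.025} = -1.96, so s ≈ 0.08·0.92·(-1.96)²/(0.029−0.08)² = 108.7.
At s = 108.7: P(θ<0.029) ≈ 0.006. Adjusting to match 0.025 gives s ≈ 69.79.
So α = 0.08·69.79 ≈ 5.58, β = 0.92·69.79 ≈ 64.21.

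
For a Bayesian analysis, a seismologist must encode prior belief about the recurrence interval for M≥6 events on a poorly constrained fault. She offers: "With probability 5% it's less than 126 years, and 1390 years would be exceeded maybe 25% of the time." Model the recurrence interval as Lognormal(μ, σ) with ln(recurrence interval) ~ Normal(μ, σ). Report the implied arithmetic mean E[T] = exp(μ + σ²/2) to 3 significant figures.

E[T] ≈ 1180 years

If T ~ Lognormal(μ,σ) then ln T ~ Normal(μ,σ), so the p-quantile of ln T is μ + z_p·σ.
ln(126) = 4.836 and ln(1390) = 7.237; z_{0.05} = -1.645, z_{0.75} = 0.6745.
σ = (7.237 − 4.836)/(0.6745 − (-1.645)) = 1.035.
μ = 4.836 − (-1.645)·1.035 = 6.539.
E[T] = exp(μ + σ²/2) = exp(6.539 + 0.5357) = 1180 years.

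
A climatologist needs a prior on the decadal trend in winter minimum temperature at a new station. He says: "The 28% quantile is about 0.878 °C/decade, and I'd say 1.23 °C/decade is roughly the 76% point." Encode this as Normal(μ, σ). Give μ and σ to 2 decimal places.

For Normal(μ,σ), the p-quantile is μ + z_p·σ. Here z_{0.28} = -0.5828, z_{0.76} = 0.7063.
So 0.878 = μ − 0.5828σ and 1.23 = μ + 0.7063σ.
Subtracting: σ = (1.23 − 0.878)/(0.7063 − (-0.5828)) = 0.27.
Then μ = 0.878 − (-0.5828)·0.27 = 1.04.

μ = 1.04, σ = 0.27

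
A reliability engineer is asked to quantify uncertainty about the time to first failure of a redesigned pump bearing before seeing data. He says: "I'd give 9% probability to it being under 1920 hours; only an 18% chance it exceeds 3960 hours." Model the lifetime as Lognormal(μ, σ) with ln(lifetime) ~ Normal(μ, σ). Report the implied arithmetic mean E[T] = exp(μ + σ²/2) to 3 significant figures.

E[T] ≈ 3110 hours

If T ~ Lognormal(μ,σ) then ln T ~ Normal(μ,σ), so the p-quantile of ln T is μ + z_p·σ.
ln(1920) = 7.56 and ln(3960) = 8.284; z_{0.09} = -1.341, z_{0.82} = 0.9154.
σ = (8.284 − 7.56)/(0.9154 − (-1.341)) = 0.321.
μ = 7.56 − (-1.341)·0.321 = 7.990.
E[T] = exp(μ + σ²/2) = exp(7.990 + 0.0515) = 3110 hours.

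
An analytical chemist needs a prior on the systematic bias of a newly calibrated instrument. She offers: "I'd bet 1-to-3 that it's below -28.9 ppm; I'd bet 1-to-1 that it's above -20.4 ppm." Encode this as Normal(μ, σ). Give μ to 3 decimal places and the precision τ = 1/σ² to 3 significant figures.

μ = -20.400, τ = 0.0063

The p-quantile of Normal(μ,σ) is μ + z_p·σ, with z_{0.25} = -0.6745 and z_{0.5} = 0.
Eliminate σ: μ = (z₂·x₁ − z₁·x₂)/(z₂ − z₁) = (0·-28.9 − (-0.6745)·-20.4)/0.6745 = -20.400.
Then σ = (x₂ − x₁)/(z₂ − z₁) = (-20.4 − -28.9)/0.6745 = 12.602.
Precision τ = 1/σ² = 1/12.6² = 0.0063.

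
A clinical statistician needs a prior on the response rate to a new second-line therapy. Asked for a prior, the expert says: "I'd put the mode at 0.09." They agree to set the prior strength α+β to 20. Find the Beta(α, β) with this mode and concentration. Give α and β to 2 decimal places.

α = 2.62, β = 17.38

For α,β > 1 the Beta mode is (α−1)/(α+β−2). With α+β = 20, the mode is (α−1)/18.
Set (α−1)/18 = 0.09 → α = 1 + 0.09·18 = 2.62.
β = 20 − α = 17.38.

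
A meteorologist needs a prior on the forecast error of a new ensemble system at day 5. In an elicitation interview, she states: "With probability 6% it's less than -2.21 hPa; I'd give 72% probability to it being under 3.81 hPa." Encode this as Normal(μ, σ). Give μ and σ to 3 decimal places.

μ = 2.169, σ = 2.816

The p-quantile of Normal(μ,σ) is μ + z_p·σ, with z_{0.06} = -1.555 and z_{0.72} = 0.5828.
Eliminate σ: μ = (z₂·x₁ − z₁·x₂)/(z₂ − z₁) = (0.5828·-2.21 − (-1.555)·3.81)/2.138 = 2.169.
Then σ = (x₂ − x₁)/(z₂ − z₁) = (3.81 − -2.21)/2.138 = 2.816.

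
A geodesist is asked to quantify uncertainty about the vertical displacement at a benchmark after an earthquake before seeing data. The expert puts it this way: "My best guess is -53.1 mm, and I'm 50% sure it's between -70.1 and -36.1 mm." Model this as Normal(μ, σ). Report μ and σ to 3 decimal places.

μ = -53.100, σ = 25.204

A symmetric 50% interval runs μ ± z·σ with z = 0.6745.
Half-width = 17, so σ = 17/0.6745 = 25.204.
μ is the stated best guess, -53.100.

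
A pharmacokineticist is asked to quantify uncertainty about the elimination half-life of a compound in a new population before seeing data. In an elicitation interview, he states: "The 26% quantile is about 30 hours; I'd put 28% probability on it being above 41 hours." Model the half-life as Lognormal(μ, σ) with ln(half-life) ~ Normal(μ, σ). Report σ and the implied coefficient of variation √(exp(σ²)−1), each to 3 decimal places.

σ ≈ 0.255, CV ≈ 0.259

If T ~ Lognormal(μ,σ) then ln T ~ Normal(μ,σ), so the p-quantile of ln T is μ + z_p·σ.
ln(30) = 3.401 and ln(41) = 3.714; z_{0.26} = -0.6433, z_{0.72} = 0.5828.
σ = (3.714 − 3.401)/(0.5828 − (-0.6433)) = 0.255.
μ = 3.401 − (-0.6433)·0.255 = 3.565.
CV = √(exp(σ²)−1) = √(exp(0.0649)−1) = 0.259.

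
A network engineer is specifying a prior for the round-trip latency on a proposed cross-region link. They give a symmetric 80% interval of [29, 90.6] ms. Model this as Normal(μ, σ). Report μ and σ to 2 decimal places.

μ = 59.80, σ = 24.03

A symmetric 80% interval runs μ ± z·σ with z = 1.282.
Half-width = 30.8, so σ = 30.8/1.282 = 24.03.
μ is the interval midpoint, 59.80.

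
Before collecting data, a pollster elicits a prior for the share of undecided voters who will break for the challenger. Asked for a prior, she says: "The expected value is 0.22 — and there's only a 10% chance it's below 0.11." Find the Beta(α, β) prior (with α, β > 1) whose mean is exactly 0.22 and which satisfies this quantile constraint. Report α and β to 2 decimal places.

α ≈ 4.37, β ≈ 15.49

With mean 0.22 fixed, write α = 0.22s, β = 0.78s where s = α+β.
Need P(θ < 0.11) = 0.1 under Beta(0.22s, 0.78s). Normal approximation: (q−m)/√(m(1−m)/s) ≈ z_{0.1} = -1.28, so s ≈ 0.22·0.78·(-1.28)²/(0.11−0.22)² = 23.3.
At s = 23.3: P(θ<0.11) ≈ 0.080. Adjusting to match 0.1 gives s ≈ 19.86.
So α = 0.22·19.86 ≈ 4.37, β = 0.78·19.86 ≈ 15.49.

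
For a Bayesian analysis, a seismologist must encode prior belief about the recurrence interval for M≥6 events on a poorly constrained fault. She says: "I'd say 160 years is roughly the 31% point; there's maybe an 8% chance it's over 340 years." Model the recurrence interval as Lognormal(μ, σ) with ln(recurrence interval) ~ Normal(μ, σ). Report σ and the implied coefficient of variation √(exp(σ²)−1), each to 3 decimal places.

If T ~ Lognormal(μ,σ) then ln T ~ Normal(μ,σ), so the p-quantile of ln T is μ + z_p·σ.
ln(160) = 5.075 and ln(340) = 5.829; z_{0.31} = -0.4959, z_{0.92} = 1.405.
σ = (5.829 − 5.075)/(1.405 − (-0.4959)) = 0.397.
μ = 5.075 − (-0.4959)·0.397 = 5.272.
CV = √(exp(σ²)−1) = √(exp(0.1572)−1) = 0.413.

σ ≈ 0.397, CV ≈ 0.413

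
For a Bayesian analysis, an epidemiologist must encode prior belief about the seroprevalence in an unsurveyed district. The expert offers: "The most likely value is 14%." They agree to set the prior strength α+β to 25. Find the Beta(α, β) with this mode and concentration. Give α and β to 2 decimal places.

α = 4.22, β = 20.78

For α,β > 1 the Beta mode is (α−1)/(α+β−2). With α+β = 25, the mode is (α−1)/23.
Set (α−1)/23 = 0.14 → α = 1 + 0.14·23 = 4.22.
β = 25 − α = 20.78.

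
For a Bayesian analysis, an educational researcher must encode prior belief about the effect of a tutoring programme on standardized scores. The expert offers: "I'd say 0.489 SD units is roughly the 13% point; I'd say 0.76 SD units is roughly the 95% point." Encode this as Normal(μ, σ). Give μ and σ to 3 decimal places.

μ = 0.599, σ = 0.098

The p-quantile of Normal(μ,σ) is μ + z_p·σ, with z_{0.13} = -1.126 and z_{0.95} = 1.645.
Eliminate σ: μ = (z₂·x₁ − z₁·x₂)/(z₂ − z₁) = (1.645·0.489 − (-1.126)·0.76)/2.771 = 0.599.
Then σ = (x₂ − x₁)/(z₂ − z₁) = (0.76 − 0.489)/2.771 = 0.098.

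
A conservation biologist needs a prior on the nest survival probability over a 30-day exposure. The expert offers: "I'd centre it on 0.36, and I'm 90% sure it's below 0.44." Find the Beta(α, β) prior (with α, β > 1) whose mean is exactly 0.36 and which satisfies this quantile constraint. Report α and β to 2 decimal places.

α ≈ 21.68, β ≈ 38.55

With mean 0.36 fixed, write α = 0.36s, β = 0.64s where s = α+β.
Need P(θ < 0.44) = 0.9 under Beta(0.36s, 0.64s). Normal approximation: (q−m)/√(m(1−m)/s) ≈ z_{0.9} = 1.28, so s ≈ 0.36·0.64·(1.28)²/(0.44−0.36)² = 59.1.
At s = 59.1: P(θ<0.44) ≈ 0.898. Adjusting to match 0.9 gives s ≈ 60.23.
So α = 0.36·60.23 ≈ 21.68, β = 0.64·60.23 ≈ 38.55.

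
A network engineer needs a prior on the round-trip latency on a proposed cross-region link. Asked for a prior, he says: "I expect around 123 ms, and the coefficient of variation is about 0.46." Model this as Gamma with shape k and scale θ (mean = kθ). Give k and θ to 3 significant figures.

k ≈ 4.73, θ ≈ 26

For Gamma(k, scale θ): mean = kθ, variance = kθ², so CV = 1/√k.
CV = 0.46, hence k = 1/CV² = 4.73.
Then θ = mean/k = 123/4.73 = 26.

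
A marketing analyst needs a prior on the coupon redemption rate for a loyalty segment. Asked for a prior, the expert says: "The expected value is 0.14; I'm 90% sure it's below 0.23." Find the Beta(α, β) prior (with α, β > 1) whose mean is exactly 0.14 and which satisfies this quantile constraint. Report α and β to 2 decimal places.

With mean 0.14 fixed, write α = 0.14s, β = 0.86s where s = α+β.
Need P(θ < 0.23) = 0.9 under Beta(0.14s, 0.86s). Normal approximation: (q−m)/√(m(1−m)/s) ≈ z_{0.9} = 1.28, so s ≈ 0.14·0.86·(1.28)²/(0.23−0.14)² = 24.4.
At s = 24.4: P(θ<0.23) ≈ 0.893. Adjusting to match 0.9 gives s ≈ 26.41.
So α = 0.14·26.41 ≈ 3.70, β = 0.86·26.41 ≈ 22.71.

α ≈ 3.70, β ≈ 22.71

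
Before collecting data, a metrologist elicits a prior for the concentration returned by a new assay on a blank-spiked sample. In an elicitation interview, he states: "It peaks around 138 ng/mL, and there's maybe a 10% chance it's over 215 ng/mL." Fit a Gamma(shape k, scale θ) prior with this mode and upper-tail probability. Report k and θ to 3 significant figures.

Gamma(k,θ) with k>1 has mode (k−1)θ, so θ = 138/(k−1).
Need P(X < 215) = 0.9 with θ tied to k this way. Start at k = 2, θ = 138: P(X<215) ≈ 0.461.
Too low — raise k to concentrate. Iterating converges to k ≈ 10.5.
Then θ = 138/(10.5−1) ≈ 14.5.

k ≈ 10.5, θ ≈ 14.5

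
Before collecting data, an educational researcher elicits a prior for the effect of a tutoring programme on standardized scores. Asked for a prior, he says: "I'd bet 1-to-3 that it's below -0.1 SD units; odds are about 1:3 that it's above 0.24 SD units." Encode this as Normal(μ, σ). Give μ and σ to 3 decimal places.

For Normal(μ,σ), the p-quantile is μ + z_p·σ. Here z_{0.25} = -0.6745, z_{0.75} = 0.6745.
So -0.1 = μ − 0.6745σ and 0.24 = μ + 0.6745σ.
Subtracting: σ = (0.24 − -0.1)/(0.6745 − (-0.6745)) = 0.252.
Then μ = -0.1 − (-0.6745)·0.252 = 0.070.

μ = 0.070, σ = 0.252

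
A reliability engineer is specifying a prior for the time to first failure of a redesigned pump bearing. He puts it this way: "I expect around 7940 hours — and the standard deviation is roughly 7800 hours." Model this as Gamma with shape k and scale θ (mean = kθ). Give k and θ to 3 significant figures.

k ≈ 1.04, θ ≈ 7660

For Gamma(k, scale θ): mean = kθ, variance = kθ², so CV = 1/√k.
CV = SD/mean = 7800/7940 = 0.9824, hence k = 1/CV² = 1.04.
Then θ = mean/k = 7940/1.04 = 7660.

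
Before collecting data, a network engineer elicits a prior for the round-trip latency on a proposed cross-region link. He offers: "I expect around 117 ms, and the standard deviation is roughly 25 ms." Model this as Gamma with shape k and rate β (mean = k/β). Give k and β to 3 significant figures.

k ≈ 21.9, β ≈ 0.187

For Gamma(k, rate β): mean = k/β, variance = k/β², so CV = 1/√k.
CV = SD/mean = 25/117 = 0.2137, hence k = 1/CV² = 21.9.
Then β = k/mean = 21.9/117 = 0.187.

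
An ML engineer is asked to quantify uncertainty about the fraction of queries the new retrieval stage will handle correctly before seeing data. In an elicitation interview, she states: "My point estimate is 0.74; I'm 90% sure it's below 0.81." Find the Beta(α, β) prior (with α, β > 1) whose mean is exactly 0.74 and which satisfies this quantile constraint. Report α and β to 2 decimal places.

α ≈ 44.93, β ≈ 15.79

With mean 0.74 fixed, write α = 0.74s, β = 0.26s where s = α+β.
Need P(θ < 0.81) = 0.9 under Beta(0.74s, 0.26s). Normal approximation: (q−m)/√(m(1−m)/s) ≈ z_{0.9} = 1.28, so s ≈ 0.74·0.26·(1.28)²/(0.81−0.74)² = 64.5.
At s = 64.5: P(θ<0.81) ≈ 0.907. Adjusting to match 0.9 gives s ≈ 60.72.
So α = 0.74·60.72 ≈ 44.93, β = 0.26·60.72 ≈ 15.79.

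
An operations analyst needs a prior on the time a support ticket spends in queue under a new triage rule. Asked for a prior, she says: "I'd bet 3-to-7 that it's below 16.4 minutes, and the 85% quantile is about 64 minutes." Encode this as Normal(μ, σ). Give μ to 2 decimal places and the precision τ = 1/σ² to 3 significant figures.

The p-quantile of Normal(μ,σ) is μ + z_p·σ, with z_{0.3} = -0.5244 and z_{0.85} = 1.036.
Eliminate σ: μ = (z₂·x₁ − z₁·x₂)/(z₂ − z₁) = (1.036·16.4 − (-0.5244)·64)/1.561 = 32.39.
Then σ = (x₂ − x₁)/(z₂ − z₁) = (64 − 16.4)/1.561 = 30.50.
Precision τ = 1/σ² = 1/30.5² = 0.00108.

μ = 32.39, τ = 0.00108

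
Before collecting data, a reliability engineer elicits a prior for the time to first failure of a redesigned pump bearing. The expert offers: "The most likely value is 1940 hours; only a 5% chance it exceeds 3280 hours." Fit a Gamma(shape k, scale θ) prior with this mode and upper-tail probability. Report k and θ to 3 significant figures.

Gamma(k,θ) with k>1 has mode (k−1)θ, so θ = 1940/(k−1).
Need P(X < 3280) = 0.95 with θ tied to k this way. Start at k = 2, θ = 1940: P(X<3280) ≈ 0.504.
Too low — raise k to concentrate. Iterating converges to k ≈ 11.1.
Then θ = 1940/(11.1−1) ≈ 192.

k ≈ 11.1, θ ≈ 192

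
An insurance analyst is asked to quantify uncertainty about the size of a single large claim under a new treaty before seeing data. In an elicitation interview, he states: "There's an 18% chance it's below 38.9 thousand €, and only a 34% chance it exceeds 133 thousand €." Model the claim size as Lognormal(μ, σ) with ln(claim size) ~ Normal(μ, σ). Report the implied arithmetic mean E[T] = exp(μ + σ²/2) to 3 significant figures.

If T ~ Lognormal(μ,σ) then ln T ~ Normal(μ,σ), so the p-quantile of ln T is μ + z_p·σ.
ln(38.9) = 3.661 and ln(133) = 4.89; z_{0.18} = -0.9154, z_{0.66} = 0.4125.
σ = (4.89 − 3.661)/(0.4125 − (-0.9154)) = 0.926.
μ = 3.661 − (-0.9154)·0.926 = 4.508.
E[T] = exp(μ + σ²/2) = exp(4.508 + 0.4286) = 139 thousand €.

E[T] ≈ 139 thousand €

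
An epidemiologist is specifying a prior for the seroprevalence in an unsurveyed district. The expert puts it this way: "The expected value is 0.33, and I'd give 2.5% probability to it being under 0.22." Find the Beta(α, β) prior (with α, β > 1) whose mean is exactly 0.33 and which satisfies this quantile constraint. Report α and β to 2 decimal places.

With mean 0.33 fixed, write α = 0.33s, β = 0.67s where s = α+β.
Need P(θ < 0.22) = 0.025 under Beta(0.33s, 0.67s). Normal approximation: (q−m)/√(m(1−m)/s) ≈ z_{0.025} = -1.96, so s ≈ 0.33·0.67·(-1.96)²/(0.22−0.33)² = 70.2.
At s = 70.2: P(θ<0.22) ≈ 0.019. Adjusting to match 0.025 gives s ≈ 62.52.
So α = 0.33·62.52 ≈ 20.63, β = 0.67·62.52 ≈ 41.89.

α ≈ 20.63, β ≈ 41.89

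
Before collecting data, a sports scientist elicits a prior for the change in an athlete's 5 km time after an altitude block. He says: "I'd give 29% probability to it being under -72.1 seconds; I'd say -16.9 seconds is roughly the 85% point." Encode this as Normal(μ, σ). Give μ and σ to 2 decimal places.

The p-quantile of Normal(μ,σ) is μ + z_p·σ, with z_{0.29} = -0.5534 and z_{0.85} = 1.036.
Eliminate σ: μ = (z₂·x₁ − z₁·x₂)/(z₂ − z₁) = (1.036·-72.1 − (-0.5534)·-16.9)/1.59 = -52.89.
Then σ = (x₂ − x₁)/(z₂ − z₁) = (-16.9 − -72.1)/1.59 = 34.72.

μ = -52.89, σ = 34.72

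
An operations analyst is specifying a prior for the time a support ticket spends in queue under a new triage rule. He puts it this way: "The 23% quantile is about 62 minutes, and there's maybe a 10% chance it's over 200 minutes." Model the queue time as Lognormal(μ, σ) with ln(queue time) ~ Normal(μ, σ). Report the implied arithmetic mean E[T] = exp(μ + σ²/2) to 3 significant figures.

If T ~ Lognormal(μ,σ) then ln T ~ Normal(μ,σ), so the p-quantile of ln T is μ + z_p·σ.
ln(62) = 4.127 and ln(200) = 5.298; z_{0.23} = -0.7388, z_{0.9} = 1.282.
σ = (5.298 − 4.127)/(1.282 − (-0.7388)) = 0.580.
μ = 4.127 − (-0.7388)·0.580 = 4.555.
E[T] = exp(μ + σ²/2) = exp(4.555 + 0.1680) = 113 minutes.

E[T] ≈ 113 minutes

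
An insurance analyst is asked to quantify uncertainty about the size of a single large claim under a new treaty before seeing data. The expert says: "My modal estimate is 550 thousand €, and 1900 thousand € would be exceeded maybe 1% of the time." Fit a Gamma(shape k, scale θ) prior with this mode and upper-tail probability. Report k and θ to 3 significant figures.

Gamma(k,θ) with k>1 has mode (k−1)θ, so θ = 550/(k−1).
Need P(X < 1900) = 0.99 with θ tied to k this way. Start at k = 2, θ = 550: P(X<1900) ≈ 0.859.
Too low — raise k to concentrate. Iterating converges to k ≈ 3.83.
Then θ = 550/(3.83−1) ≈ 194.

k ≈ 3.83, θ ≈ 194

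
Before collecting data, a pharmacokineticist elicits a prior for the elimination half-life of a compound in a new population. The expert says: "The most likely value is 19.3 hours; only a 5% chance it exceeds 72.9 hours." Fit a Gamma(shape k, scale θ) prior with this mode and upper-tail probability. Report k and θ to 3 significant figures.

k ≈ 2.44, θ ≈ 13.4

Gamma(k,θ) with k>1 has mode (k−1)θ, so θ = 19.3/(k−1).
Need P(X < 72.9) = 0.95 with θ tied to k this way. Start at k = 2, θ = 19.3: P(X<72.9) ≈ 0.891.
Too low — raise k to concentrate. Iterating converges to k ≈ 2.44.
Then θ = 19.3/(2.44−1) ≈ 13.4.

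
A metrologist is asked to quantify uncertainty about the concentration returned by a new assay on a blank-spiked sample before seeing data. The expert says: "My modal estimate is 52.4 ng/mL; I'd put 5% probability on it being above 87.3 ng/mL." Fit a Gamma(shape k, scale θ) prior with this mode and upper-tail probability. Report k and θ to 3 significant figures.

Gamma(k,θ) with k>1 has mode (k−1)θ, so θ = 52.4/(k−1).
Need P(X < 87.3) = 0.95 with θ tied to k this way. Start at k = 2, θ = 52.4: P(X<87.3) ≈ 0.496.
Too low — raise k to concentrate. Iterating converges to k ≈ 11.7.
Then θ = 52.4/(11.7−1) ≈ 4.89.

k ≈ 11.7, θ ≈ 4.89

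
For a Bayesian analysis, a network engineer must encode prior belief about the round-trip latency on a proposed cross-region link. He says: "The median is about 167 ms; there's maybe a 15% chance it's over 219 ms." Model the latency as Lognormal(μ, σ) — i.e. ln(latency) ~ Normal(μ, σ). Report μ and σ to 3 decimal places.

If T ~ Lognormal(μ,σ) then ln T ~ Normal(μ,σ), so the p-quantile of ln T is μ + z_p·σ.
ln(167) = 5.118 and ln(219) = 5.389; z_{0.5} = 0, z_{0.85} = 1.036.
σ = (5.389 − 5.118)/(1.036 − (0)) = 0.262.
μ = 5.118 − (0)·0.262 = 5.118.

μ ≈ 5.118, σ ≈ 0.262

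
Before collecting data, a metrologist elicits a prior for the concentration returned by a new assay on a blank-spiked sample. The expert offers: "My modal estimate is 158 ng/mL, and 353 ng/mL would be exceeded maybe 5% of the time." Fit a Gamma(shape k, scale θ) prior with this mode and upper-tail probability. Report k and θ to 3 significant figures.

Gamma(k,θ) with k>1 has mode (k−1)θ, so θ = 158/(k−1).
Need P(X < 353) = 0.95 with θ tied to k this way. Start at k = 2, θ = 158: P(X<353) ≈ 0.654.
Too low — raise k to concentrate. Iterating converges to k ≈ 5.25.
Then θ = 158/(5.25−1) ≈ 37.2.

k ≈ 5.25, θ ≈ 37.2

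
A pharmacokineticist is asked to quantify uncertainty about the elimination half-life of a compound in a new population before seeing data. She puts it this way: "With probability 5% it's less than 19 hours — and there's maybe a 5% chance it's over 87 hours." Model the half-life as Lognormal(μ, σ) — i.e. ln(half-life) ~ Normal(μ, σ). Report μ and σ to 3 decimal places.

If T ~ Lognormal(μ,σ) then ln T ~ Normal(μ,σ), so the p-quantile of ln T is μ + z_p·σ.
ln(19) = 2.944 and ln(87) = 4.466; z_{0.05} = -1.645, z_{0.95} = 1.645.
σ = (4.466 − 2.944)/(1.645 − (-1.645)) = 0.462.
μ = 2.944 − (-1.645)·0.462 = 3.705.

μ ≈ 3.705, σ ≈ 0.462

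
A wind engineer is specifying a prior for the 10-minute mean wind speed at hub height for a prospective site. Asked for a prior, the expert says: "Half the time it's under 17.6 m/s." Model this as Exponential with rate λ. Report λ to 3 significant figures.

Exponential median = ln 2 / λ, so λ = ln 2 / 17.6 = 0.0394.

λ ≈ 0.0394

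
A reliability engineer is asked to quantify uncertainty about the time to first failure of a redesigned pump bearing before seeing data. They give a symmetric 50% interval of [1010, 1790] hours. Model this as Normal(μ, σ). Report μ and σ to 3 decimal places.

A symmetric 50% interval runs μ ± z·σ with z = 0.6745.
Half-width = 390, so σ = 390/0.6745 = 578.215.
μ is the interval midpoint, 1400.000.

μ = 1400.000, σ = 578.215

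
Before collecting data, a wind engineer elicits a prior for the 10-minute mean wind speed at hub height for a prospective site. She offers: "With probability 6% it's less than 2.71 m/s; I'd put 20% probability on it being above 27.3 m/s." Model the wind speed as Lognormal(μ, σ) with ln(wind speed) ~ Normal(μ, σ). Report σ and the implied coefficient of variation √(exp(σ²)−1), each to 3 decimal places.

If T ~ Lognormal(μ,σ) then ln T ~ Normal(μ,σ), so the p-quantile of ln T is μ + z_p·σ.
ln(2.71) = 0.9969 and ln(27.3) = 3.307; z_{0.06} = -1.555, z_{0.8} = 0.8416.
σ = (3.307 − 0.9969)/(0.8416 − (-1.555)) = 0.964.
μ = 0.9969 − (-1.555)·0.964 = 2.496.
CV = √(exp(σ²)−1) = √(exp(0.9291)−1) = 1.238.

σ ≈ 0.964, CV ≈ 1.238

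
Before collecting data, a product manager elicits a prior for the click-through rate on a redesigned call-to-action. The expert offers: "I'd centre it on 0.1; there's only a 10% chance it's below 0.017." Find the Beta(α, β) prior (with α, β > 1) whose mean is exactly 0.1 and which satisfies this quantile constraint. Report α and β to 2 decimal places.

α ≈ 1.27, β ≈ 11.44

With mean 0.1 fixed, write α = 0.1s, β = 0.9s where s = α+β.
Need P(θ < 0.017) = 0.1 under Beta(0.1s, 0.9s). Normal approximation: (q−m)/√(m(1−m)/s) ≈ z_{0.1} = -1.28, so s ≈ 0.1·0.9·(-1.28)²/(0.017−0.1)² = 21.5.
At s = 21.5: P(θ<0.017) ≈ 0.034. Adjusting to match 0.1 gives s ≈ 12.71.
So α = 0.1·12.71 ≈ 1.27, β = 0.9·12.71 ≈ 11.44.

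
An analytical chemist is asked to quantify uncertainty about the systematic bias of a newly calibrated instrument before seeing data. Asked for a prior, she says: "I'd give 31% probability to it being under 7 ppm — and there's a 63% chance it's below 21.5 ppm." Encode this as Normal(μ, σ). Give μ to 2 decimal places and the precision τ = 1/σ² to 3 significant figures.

The p-quantile of Normal(μ,σ) is μ + z_p·σ, with z_{0.31} = -0.4959 and z_{0.63} = 0.3319.
Eliminate σ: μ = (z₂·x₁ − z₁·x₂)/(z₂ − z₁) = (0.3319·7 − (-0.4959)·21.5)/0.8277 = 15.69.
Then σ = (x₂ − x₁)/(z₂ − z₁) = (21.5 − 7)/0.8277 = 17.52.
Precision τ = 1/σ² = 1/17.52² = 0.00326.

μ = 15.69, τ = 0.00326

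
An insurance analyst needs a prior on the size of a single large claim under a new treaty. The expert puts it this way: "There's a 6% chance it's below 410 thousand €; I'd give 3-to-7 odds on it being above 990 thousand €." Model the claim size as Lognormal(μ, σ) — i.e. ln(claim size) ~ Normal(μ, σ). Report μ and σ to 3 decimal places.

If T ~ Lognormal(μ,σ) then ln T ~ Normal(μ,σ), so the p-quantile of ln T is μ + z_p·σ.
ln(410) = 6.016 and ln(990) = 6.898; z_{0.06} = -1.555, z_{0.7} = 0.5244.
σ = (6.898 − 6.016)/(0.5244 − (-1.555)) = 0.424.
μ = 6.016 − (-1.555)·0.424 = 6.675.

μ ≈ 6.675, σ ≈ 0.424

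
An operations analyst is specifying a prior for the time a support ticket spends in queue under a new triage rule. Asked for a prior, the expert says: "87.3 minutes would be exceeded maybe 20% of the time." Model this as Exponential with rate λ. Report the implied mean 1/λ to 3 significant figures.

P(T > 87.3) = e^(−λ·87.3) = 0.2, so λ = −ln(0.2)/87.3 = 0.0184.
Mean = 1/λ = 54.2 minutes.

mean ≈ 54.2 minutes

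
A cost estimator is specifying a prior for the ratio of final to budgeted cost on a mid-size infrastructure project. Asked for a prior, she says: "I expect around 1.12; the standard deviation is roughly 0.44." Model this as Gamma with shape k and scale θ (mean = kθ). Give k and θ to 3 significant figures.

For Gamma(k, scale θ): mean = kθ, variance = kθ², so CV = 1/√k.
CV = SD/mean = 0.44/1.12 = 0.3929, hence k = 1/CV² = 6.48.
Then θ = mean/k = 1.12/6.48 = 0.173.

k ≈ 6.48, θ ≈ 0.173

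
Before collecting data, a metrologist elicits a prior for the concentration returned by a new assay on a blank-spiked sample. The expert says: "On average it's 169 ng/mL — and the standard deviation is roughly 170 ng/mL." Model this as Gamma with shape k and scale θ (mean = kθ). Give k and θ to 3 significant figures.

For Gamma(k, scale θ): mean = kθ, variance = kθ², so CV = 1/√k.
CV = SD/mean = 170/169 = 1.006, hence k = 1/CV² = 0.988.
Then θ = mean/k = 169/0.988 = 171.

k ≈ 0.988, θ ≈ 171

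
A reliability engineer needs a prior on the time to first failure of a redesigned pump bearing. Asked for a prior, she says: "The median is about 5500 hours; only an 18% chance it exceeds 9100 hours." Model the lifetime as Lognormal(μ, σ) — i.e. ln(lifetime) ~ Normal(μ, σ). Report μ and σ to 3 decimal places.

μ ≈ 8.613, σ ≈ 0.550

If T ~ Lognormal(μ,σ) then ln T ~ Normal(μ,σ), so the p-quantile of ln T is μ + z_p·σ.
ln(5500) = 8.613 and ln(9100) = 9.116; z_{0.5} = 0, z_{0.82} = 0.9154.
σ = (9.116 − 8.613)/(0.9154 − (0)) = 0.550.
μ = 8.613 − (0)·0.550 = 8.613.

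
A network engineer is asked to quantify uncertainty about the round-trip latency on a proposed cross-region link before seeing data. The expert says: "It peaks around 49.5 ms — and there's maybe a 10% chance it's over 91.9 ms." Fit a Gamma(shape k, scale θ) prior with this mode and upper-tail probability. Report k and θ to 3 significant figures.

k ≈ 5.99, θ ≈ 9.93

Gamma(k,θ) with k>1 has mode (k−1)θ, so θ = 49.5/(k−1).
Need P(X < 91.9) = 0.9 with θ tied to k this way. Start at k = 2, θ = 49.5: P(X<91.9) ≈ 0.554.
Too low — raise k to concentrate. Iterating converges to k ≈ 5.99.
Then θ = 49.5/(5.99−1) ≈ 9.93.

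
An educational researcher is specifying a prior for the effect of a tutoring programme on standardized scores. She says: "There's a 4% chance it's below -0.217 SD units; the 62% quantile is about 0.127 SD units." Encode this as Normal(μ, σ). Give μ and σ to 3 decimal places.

The p-quantile of Normal(μ,σ) is μ + z_p·σ, with z_{0.04} = -1.751 and z_{0.62} = 0.3055.
Eliminate σ: μ = (z₂·x₁ − z₁·x₂)/(z₂ − z₁) = (0.3055·-0.217 − (-1.751)·0.127)/2.056 = 0.076.
Then σ = (x₂ − x₁)/(z₂ − z₁) = (0.127 − -0.217)/2.056 = 0.167.

μ = 0.076, σ = 0.167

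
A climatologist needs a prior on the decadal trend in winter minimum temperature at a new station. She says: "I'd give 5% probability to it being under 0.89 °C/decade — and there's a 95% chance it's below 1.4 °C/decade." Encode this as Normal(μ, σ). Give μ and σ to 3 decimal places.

μ = 1.145, σ = 0.155

For Normal(μ,σ), the p-quantile is μ + z_p·σ. Here z_{0.05} = -1.645, z_{0.95} = 1.645.
So 0.89 = μ − 1.645σ and 1.4 = μ + 1.645σ.
Subtracting: σ = (1.4 − 0.89)/(1.645 − (-1.645)) = 0.155.
Then μ = 0.89 − (-1.645)·0.155 = 1.145.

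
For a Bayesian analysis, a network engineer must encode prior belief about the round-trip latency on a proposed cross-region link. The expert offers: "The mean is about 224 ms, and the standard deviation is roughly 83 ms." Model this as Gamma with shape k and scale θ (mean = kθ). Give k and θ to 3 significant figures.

For Gamma(k, scale θ): mean = kθ, variance = kθ², so CV = 1/√k.
CV = SD/mean = 83/224 = 0.3705, hence k = 1/CV² = 7.28.
Then θ = mean/k = 224/7.28 = 30.8.

k ≈ 7.28, θ ≈ 30.8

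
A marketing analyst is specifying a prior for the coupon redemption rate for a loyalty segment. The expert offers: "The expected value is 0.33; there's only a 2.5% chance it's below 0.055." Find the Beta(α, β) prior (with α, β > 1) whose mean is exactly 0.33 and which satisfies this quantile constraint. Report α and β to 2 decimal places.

α ≈ 2.08, β ≈ 4.22

With mean 0.33 fixed, write α = 0.33s, β = 0.67s where s = α+β.
Need P(θ < 0.055) = 0.025 under Beta(0.33s, 0.67s). Normal approximation: (q−m)/√(m(1−m)/s) ≈ z_{0.025} = -1.96, so s ≈ 0.33·0.67·(-1.96)²/(0.055−0.33)² = 11.2.
At s = 11.2: P(θ<0.055) ≈ 0.003. Adjusting to match 0.025 gives s ≈ 6.30.
So α = 0.33·6.30 ≈ 2.08, β = 0.67·6.30 ≈ 4.22.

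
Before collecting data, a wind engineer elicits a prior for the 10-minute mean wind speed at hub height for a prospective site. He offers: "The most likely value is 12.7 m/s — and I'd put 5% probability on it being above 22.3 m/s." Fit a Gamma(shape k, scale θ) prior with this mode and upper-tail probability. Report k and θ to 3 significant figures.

Gamma(k,θ) with k>1 has mode (k−1)θ, so θ = 12.7/(k−1).
Need P(X < 22.3) = 0.95 with θ tied to k this way. Start at k = 2, θ = 12.7: P(X<22.3) ≈ 0.524.
Too low — raise k to concentrate. Iterating converges to k ≈ 9.8.
Then θ = 12.7/(9.8−1) ≈ 1.44.

k ≈ 9.8, θ ≈ 1.44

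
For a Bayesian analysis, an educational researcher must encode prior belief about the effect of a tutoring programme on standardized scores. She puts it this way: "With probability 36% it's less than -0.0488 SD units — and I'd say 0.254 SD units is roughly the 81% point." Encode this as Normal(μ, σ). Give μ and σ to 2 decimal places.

μ = 0.04, σ = 0.24

For Normal(μ,σ), the p-quantile is μ + z_p·σ. Here z_{0.36} = -0.3585, z_{0.81} = 0.8779.
So -0.0488 = μ − 0.3585σ and 0.254 = μ + 0.8779σ.
Subtracting: σ = (0.254 − -0.0488)/(0.8779 − (-0.3585)) = 0.24.
Then μ = -0.0488 − (-0.3585)·0.24 = 0.04.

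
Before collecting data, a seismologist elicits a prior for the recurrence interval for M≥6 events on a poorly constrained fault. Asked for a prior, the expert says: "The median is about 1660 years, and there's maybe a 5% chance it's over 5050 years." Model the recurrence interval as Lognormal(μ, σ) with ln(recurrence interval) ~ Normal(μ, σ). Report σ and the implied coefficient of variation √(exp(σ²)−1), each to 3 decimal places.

If T ~ Lognormal(μ,σ) then ln T ~ Normal(μ,σ), so the p-quantile of ln T is μ + z_p·σ.
ln(1660) = 7.415 and ln(5050) = 8.527; z_{0.5} = 0, z_{0.95} = 1.645.
σ = (8.527 − 7.415)/(1.645 − (0)) = 0.676.
μ = 7.415 − (0)·0.676 = 7.415.
CV = √(exp(σ²)−1) = √(exp(0.4575)−1) = 0.762.

σ ≈ 0.676, CV ≈ 0.762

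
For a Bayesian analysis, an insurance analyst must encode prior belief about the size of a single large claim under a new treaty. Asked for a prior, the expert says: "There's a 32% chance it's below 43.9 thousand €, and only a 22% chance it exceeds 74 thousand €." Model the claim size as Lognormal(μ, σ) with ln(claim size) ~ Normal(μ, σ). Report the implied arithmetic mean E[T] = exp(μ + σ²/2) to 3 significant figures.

If T ~ Lognormal(μ,σ) then ln T ~ Normal(μ,σ), so the p-quantile of ln T is μ + z_p·σ.
ln(43.9) = 3.782 and ln(74) = 4.304; z_{0.32} = -0.4677, z_{0.78} = 0.7722.
σ = (4.304 − 3.782)/(0.7722 − (-0.4677)) = 0.421.
μ = 3.782 − (-0.4677)·0.421 = 3.979.
E[T] = exp(μ + σ²/2) = exp(3.979 + 0.0887) = 58.4 thousand €.

E[T] ≈ 58.4 thousand €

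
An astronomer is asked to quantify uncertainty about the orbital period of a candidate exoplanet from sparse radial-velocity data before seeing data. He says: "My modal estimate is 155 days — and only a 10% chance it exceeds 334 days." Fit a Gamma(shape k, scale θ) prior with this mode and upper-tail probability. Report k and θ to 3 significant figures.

Gamma(k,θ) with k>1 has mode (k−1)θ, so θ = 155/(k−1).
Need P(X < 334) = 0.9 with θ tied to k this way. Start at k = 2, θ = 155: P(X<334) ≈ 0.634.
Too low — raise k to concentrate. Iterating converges to k ≈ 4.26.
Then θ = 155/(4.26−1) ≈ 47.5.

k ≈ 4.26, θ ≈ 47.5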